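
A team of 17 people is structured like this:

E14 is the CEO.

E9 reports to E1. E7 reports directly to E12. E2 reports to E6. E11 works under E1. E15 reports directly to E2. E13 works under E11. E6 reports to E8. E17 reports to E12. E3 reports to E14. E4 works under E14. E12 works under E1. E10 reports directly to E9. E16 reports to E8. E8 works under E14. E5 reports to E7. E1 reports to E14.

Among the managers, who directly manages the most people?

Direct-report counts: E14 has 4; E1 has 3; E11 has 1; E9 has 1; E12 has 2; E7 has 1; E8 has 2; E6 has 1; E2 has 1. The largest is 4, held by E14.

E14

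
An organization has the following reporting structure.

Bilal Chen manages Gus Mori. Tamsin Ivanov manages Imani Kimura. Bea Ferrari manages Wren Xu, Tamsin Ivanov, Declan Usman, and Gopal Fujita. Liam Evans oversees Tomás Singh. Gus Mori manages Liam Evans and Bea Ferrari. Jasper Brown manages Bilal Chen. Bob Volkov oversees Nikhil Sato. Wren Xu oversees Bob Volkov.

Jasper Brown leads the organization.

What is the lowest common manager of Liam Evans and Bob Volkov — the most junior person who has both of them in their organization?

Liam Evans's chain of managers is Gus Mori, Bilal Chen, Jasper Brown. Bob Volkov's chain of managers is Wren Xu, Bea Ferrari, Gus Mori, Bilal Chen, Jasper Brown. The first manager that appears in both chains is Gus Mori.

Gus Mori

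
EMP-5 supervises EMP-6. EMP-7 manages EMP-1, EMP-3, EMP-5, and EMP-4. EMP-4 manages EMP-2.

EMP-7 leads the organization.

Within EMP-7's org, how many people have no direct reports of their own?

The people in EMP-7's organization with no one reporting to them are EMP-2, EMP-6, EMP-3, EMP-1. That is 4.

4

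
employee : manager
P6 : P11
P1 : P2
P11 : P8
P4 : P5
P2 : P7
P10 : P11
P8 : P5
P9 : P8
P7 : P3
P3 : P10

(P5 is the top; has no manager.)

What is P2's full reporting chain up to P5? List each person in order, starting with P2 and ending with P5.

P2 -> P7 -> P3 -> P10 -> P11 -> P8 -> P5

P2 reports to P7. P7 reports to P3. P3 reports to P10. P10 reports to P11. P11 reports to P8. P8 reports to P5. P5 is at the top.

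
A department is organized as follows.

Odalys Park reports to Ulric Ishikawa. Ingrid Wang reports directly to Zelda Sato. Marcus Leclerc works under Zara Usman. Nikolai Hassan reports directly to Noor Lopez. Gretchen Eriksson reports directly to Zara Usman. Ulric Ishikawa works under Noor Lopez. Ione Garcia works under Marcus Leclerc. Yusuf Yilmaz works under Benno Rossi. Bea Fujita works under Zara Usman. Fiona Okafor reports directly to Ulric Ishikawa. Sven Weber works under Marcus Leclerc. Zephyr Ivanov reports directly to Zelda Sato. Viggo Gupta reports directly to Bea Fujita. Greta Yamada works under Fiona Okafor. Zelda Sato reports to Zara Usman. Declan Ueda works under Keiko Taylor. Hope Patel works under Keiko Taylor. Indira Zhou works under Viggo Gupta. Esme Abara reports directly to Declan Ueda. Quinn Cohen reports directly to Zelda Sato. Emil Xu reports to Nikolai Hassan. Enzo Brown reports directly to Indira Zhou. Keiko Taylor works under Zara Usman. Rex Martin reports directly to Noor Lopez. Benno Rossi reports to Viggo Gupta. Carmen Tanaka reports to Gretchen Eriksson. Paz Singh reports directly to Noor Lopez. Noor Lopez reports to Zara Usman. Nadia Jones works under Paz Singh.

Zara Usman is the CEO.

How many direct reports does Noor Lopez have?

4

Noor Lopez directly manages Ulric Ishikawa, Paz Singh, Nikolai Hassan, Rex Martin. That is 4 direct reports.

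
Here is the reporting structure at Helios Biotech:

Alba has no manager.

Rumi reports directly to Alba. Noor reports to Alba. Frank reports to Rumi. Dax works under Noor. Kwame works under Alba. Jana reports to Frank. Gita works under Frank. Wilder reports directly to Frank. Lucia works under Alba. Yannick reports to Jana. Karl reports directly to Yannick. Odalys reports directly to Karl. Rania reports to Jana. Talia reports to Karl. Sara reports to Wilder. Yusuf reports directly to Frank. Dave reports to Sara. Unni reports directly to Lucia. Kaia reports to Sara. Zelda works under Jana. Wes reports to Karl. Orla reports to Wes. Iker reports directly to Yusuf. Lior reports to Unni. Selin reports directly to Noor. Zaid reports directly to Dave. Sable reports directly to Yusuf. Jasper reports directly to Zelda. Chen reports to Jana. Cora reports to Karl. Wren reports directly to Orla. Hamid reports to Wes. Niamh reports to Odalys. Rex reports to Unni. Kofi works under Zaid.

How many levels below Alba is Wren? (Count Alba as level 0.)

Chain from Wren up to Alba: Wren → Orla → Wes → Karl → Yannick → Jana → Frank → Rumi → Alba. That is 8 steps up, so Wren is 8 levels below Alba.

8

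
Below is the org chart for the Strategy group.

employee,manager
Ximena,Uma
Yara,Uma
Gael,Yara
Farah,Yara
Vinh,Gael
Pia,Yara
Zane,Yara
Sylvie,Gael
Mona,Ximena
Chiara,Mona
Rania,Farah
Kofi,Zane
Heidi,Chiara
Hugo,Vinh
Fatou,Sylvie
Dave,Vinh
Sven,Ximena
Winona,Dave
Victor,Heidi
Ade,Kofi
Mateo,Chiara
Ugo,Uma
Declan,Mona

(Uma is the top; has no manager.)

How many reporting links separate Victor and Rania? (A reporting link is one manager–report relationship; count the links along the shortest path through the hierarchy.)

8

Victor is 5 levels below Uma, and Rania is 3 levels below Uma (their lowest common manager). The shortest path runs up from Victor to Uma and back down to Rania: 5 + 3 = 8 links.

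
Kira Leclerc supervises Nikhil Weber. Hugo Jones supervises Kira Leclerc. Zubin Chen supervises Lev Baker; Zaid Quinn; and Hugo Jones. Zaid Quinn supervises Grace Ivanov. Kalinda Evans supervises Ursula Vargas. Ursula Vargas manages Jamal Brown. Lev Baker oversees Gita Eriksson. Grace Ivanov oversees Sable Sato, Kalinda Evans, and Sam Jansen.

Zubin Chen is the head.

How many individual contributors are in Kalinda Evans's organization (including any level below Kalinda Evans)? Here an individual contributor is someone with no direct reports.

The only person in Kalinda Evans's organization with no one reporting to them is Jamal Brown. That is 1.

1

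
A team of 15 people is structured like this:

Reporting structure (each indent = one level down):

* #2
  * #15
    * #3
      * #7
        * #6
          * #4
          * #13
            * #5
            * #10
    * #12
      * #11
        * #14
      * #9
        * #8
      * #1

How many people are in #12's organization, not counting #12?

#12 directly manages #11, #9, #1. Under #11: #14 (1). Under #9: #8 (1). #1 has no reports. So #12's organization is 3 direct reports plus everyone under them: 2 + 2 + 1 = 5.

5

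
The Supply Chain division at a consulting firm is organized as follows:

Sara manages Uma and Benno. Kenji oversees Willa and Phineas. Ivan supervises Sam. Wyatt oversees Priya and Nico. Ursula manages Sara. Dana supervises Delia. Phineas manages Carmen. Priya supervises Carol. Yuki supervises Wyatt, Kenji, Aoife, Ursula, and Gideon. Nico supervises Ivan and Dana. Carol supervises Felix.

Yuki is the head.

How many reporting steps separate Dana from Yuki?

Chain from Dana up to Yuki: Dana → Nico → Wyatt → Yuki. That is 3 steps up, so Dana is 3 levels below Yuki.

3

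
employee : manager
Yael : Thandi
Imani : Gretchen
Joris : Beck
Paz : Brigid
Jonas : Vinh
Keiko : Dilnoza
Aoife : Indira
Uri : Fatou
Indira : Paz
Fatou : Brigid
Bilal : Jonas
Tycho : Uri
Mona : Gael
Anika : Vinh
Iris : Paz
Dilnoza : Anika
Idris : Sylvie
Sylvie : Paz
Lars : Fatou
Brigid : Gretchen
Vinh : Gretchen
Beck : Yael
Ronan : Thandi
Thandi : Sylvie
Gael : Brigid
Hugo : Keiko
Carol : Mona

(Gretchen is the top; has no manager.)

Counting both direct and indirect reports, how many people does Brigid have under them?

18

Brigid directly manages Paz, Fatou, Gael. Under Paz: Indira, Aoife, Sylvie, Idris, Thandi, Ronan, Yael, Beck, Joris, Iris (10). Under Fatou: Lars, Uri, Tycho (3). Under Gael: Mona, Carol (2). So Brigid's organization is 3 direct reports plus everyone under them: 11 + 4 + 3 = 18.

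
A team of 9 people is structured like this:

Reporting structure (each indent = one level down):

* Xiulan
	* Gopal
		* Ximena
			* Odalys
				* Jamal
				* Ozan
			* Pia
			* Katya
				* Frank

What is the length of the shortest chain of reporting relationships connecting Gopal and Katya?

2

Katya is in Gopal's organization: the chain from Katya up to Gopal is Katya → Ximena → Gopal, which is 2 links.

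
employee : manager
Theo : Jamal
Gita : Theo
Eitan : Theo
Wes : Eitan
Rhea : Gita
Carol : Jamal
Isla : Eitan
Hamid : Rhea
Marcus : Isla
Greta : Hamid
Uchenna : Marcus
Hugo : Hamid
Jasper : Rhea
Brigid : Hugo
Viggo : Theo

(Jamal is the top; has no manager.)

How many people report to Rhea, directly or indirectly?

Rhea directly manages Hamid, Jasper. Under Hamid: Hugo, Brigid, Greta (3). Jasper has no reports. So Rhea's organization is 2 direct reports plus everyone under them: 4 + 1 = 5.

5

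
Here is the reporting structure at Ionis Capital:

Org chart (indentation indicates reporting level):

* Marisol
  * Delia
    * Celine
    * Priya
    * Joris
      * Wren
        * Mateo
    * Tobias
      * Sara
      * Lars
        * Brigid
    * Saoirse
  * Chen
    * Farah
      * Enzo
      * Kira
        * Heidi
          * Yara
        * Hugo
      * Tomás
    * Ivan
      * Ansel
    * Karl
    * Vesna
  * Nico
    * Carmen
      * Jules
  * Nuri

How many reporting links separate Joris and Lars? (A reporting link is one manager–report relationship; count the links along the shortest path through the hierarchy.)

3

Joris is 1 level below Delia, and Lars is 2 levels below Delia (their lowest common manager). The shortest path runs up from Joris to Delia and back down to Lars: 1 + 2 = 3 links.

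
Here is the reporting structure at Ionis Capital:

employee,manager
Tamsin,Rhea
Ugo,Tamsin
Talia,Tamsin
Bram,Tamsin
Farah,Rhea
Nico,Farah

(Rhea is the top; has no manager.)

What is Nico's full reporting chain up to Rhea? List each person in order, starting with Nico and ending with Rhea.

Nico -> Farah -> Rhea

Nico reports to Farah. Farah reports to Rhea. Rhea is at the top.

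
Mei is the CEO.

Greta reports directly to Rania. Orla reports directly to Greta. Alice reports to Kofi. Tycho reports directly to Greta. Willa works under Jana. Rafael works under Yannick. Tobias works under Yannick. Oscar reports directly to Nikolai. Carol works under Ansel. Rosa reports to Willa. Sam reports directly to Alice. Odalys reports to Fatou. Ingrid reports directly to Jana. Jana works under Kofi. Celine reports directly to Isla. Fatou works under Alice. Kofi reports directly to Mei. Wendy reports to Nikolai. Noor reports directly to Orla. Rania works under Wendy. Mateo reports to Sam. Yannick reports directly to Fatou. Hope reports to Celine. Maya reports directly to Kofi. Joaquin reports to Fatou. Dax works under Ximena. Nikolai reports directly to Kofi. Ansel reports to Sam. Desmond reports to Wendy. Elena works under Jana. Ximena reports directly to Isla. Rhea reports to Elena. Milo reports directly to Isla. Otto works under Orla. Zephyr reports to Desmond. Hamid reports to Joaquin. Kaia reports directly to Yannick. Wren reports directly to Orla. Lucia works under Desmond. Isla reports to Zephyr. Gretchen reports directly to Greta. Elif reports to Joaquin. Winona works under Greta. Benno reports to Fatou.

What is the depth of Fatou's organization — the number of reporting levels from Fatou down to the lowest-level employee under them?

The longest chain under Fatou runs Fatou → Yannick → Kaia, which is 2 levels below Fatou.

2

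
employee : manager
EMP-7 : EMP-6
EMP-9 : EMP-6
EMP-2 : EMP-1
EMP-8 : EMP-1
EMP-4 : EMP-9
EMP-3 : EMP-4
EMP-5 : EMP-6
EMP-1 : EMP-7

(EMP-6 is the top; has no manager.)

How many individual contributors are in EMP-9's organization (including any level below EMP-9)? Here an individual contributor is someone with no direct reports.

The only person in EMP-9's organization with no one reporting to them is EMP-3. That is 1.

1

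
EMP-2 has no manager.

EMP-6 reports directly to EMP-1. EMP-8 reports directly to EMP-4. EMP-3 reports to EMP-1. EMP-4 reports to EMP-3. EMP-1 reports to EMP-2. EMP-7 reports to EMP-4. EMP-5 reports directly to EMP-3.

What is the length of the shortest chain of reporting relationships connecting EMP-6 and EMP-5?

EMP-6 is 1 level below EMP-1, and EMP-5 is 2 levels below EMP-1 (their lowest common manager). The shortest path runs up from EMP-6 to EMP-1 and back down to EMP-5: 1 + 2 = 3 links.

3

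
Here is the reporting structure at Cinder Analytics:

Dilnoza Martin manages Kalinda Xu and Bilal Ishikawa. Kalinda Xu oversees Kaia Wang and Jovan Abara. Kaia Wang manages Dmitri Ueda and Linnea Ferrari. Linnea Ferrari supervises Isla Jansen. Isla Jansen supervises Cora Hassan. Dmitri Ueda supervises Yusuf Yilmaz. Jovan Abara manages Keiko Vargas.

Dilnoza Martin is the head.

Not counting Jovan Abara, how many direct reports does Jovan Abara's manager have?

Jovan Abara reports to Kalinda Xu. Kalinda Xu's other direct reports are Kaia Wang — 1 peer.

1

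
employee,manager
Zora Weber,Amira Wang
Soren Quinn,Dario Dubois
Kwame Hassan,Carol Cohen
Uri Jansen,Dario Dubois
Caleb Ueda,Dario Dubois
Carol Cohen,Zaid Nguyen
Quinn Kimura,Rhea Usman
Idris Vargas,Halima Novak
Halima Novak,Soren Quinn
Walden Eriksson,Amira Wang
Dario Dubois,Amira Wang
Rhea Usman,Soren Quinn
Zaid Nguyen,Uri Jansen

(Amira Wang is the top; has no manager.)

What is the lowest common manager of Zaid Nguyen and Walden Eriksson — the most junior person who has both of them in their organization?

Zaid Nguyen's chain of managers is Uri Jansen, Dario Dubois, Amira Wang. Walden Eriksson's chain of managers is Amira Wang. The first manager that appears in both chains is Amira Wang.

Amira Wang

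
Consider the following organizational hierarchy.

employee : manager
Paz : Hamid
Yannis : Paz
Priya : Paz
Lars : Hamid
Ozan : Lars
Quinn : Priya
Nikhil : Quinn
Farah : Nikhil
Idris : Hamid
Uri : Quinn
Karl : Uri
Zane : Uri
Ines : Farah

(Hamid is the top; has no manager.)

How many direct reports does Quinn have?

2

Quinn directly manages Nikhil, Uri. That is 2 direct reports.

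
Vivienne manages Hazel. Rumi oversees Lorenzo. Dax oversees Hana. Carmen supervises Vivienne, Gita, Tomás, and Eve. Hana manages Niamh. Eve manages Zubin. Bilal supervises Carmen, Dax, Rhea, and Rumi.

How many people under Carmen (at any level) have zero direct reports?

4

The people in Carmen's organization with no one reporting to them are Tomás, Zubin, Gita, Hazel. That is 4.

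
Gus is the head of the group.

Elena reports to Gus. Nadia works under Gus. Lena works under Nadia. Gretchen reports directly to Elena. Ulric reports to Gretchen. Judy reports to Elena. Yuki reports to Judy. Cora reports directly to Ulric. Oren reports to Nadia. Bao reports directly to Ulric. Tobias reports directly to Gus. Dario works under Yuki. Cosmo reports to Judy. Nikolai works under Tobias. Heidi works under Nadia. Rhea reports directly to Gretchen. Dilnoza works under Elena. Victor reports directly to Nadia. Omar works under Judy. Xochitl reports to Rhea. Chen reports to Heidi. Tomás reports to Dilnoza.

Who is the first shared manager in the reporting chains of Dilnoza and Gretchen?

Elena

Dilnoza's chain of managers is Elena, Gus. Gretchen's chain of managers is Elena, Gus. The first manager that appears in both chains is Elena.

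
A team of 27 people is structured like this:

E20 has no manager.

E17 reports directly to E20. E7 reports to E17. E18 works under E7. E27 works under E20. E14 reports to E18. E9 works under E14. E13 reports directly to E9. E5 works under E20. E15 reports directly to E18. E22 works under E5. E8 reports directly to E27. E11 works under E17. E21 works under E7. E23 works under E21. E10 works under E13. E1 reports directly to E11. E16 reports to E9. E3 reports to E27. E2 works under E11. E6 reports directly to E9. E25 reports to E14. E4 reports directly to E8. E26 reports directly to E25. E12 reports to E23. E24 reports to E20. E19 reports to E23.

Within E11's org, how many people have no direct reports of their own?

2

The people in E11's organization with no one reporting to them are E2, E1. That is 2.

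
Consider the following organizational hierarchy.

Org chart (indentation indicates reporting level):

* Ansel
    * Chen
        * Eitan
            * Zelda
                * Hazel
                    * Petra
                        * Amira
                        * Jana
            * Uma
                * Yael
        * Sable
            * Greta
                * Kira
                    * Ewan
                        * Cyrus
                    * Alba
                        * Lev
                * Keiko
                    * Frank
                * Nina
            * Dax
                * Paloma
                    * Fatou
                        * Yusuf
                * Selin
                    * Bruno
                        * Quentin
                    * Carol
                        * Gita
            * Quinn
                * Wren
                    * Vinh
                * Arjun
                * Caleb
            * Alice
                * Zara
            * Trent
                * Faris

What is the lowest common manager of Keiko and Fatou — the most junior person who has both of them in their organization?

Sable

Keiko's chain of managers is Greta, Sable, Chen, Ansel. Fatou's chain of managers is Paloma, Dax, Sable, Chen, Ansel. The first manager that appears in both chains is Sable.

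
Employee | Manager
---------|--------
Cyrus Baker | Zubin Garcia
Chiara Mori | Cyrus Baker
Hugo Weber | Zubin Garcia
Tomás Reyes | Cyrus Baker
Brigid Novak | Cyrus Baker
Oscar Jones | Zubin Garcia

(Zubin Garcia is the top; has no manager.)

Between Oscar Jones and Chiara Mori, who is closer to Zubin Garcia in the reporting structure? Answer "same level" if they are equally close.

Oscar Jones

Oscar Jones is 1 level below Zubin Garcia; Chiara Mori is 2. Oscar Jones is higher.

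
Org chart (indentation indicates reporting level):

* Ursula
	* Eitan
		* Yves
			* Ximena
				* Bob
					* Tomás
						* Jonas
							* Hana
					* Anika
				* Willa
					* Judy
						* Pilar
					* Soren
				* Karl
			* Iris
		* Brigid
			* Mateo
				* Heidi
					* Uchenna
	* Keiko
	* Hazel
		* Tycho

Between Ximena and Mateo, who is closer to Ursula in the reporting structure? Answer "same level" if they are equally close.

Both Ximena and Mateo are 3 levels below Ursula.

same level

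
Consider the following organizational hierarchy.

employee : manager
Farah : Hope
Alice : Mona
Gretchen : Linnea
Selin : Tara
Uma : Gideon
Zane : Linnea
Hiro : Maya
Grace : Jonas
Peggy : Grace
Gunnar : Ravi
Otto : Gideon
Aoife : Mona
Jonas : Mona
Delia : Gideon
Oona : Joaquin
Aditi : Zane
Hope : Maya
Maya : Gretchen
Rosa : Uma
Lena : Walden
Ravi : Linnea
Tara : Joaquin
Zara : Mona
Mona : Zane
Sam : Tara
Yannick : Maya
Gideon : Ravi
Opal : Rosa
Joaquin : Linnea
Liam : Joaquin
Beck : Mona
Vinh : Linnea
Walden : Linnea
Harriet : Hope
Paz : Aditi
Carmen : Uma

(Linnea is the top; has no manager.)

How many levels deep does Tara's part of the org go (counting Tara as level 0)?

The longest chain under Tara runs Tara → Selin, which is 1 level below Tara.

1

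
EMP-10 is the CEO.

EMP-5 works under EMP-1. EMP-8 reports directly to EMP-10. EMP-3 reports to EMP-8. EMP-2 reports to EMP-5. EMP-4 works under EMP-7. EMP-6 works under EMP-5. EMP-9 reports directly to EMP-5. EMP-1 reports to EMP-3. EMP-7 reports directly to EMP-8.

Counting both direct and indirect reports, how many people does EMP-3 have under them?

EMP-3 directly manages EMP-1. Under EMP-1: EMP-5, EMP-6, EMP-2, EMP-9 (4). That's 5 in total.

5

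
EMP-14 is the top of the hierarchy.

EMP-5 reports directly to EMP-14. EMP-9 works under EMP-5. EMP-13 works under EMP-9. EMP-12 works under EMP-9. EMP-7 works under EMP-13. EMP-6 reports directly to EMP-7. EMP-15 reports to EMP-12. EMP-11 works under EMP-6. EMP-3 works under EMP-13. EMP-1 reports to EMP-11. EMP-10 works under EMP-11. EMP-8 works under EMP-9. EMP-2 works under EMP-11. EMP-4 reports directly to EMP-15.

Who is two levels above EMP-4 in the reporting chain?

EMP-4 reports to EMP-15, and EMP-15 reports to EMP-12. So EMP-4's skip-level manager is EMP-12.

EMP-12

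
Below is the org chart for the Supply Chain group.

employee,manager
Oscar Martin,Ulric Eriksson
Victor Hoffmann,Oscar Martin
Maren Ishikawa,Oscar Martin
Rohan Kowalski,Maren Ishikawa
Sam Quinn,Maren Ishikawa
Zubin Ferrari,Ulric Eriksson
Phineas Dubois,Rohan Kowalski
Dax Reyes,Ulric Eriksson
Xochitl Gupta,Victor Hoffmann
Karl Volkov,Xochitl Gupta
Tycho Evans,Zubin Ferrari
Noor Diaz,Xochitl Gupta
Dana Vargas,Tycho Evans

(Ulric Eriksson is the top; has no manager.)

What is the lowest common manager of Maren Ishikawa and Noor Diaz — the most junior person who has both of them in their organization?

Maren Ishikawa's chain of managers is Oscar Martin, Ulric Eriksson. Noor Diaz's chain of managers is Xochitl Gupta, Victor Hoffmann, Oscar Martin, Ulric Eriksson. The first manager that appears in both chains is Oscar Martin.

Oscar Martin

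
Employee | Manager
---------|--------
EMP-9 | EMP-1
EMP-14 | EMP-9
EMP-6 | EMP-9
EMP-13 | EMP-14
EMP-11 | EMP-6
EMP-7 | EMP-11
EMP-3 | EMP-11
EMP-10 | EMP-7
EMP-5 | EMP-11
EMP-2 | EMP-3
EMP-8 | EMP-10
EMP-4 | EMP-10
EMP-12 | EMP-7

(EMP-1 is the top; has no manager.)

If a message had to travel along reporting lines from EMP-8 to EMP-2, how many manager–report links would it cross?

5

EMP-8 is 3 levels below EMP-11, and EMP-2 is 2 levels below EMP-11 (their lowest common manager). The shortest path runs up from EMP-8 to EMP-11 and back down to EMP-2: 3 + 2 = 5 links.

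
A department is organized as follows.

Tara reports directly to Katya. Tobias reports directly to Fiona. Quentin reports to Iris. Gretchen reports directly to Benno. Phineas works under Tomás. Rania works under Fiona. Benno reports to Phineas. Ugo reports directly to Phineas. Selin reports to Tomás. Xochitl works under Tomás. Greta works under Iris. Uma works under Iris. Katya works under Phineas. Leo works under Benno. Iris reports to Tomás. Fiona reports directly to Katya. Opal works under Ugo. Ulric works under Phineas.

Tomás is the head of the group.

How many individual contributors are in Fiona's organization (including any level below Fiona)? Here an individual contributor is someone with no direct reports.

2

The people in Fiona's organization with no one reporting to them are Rania, Tobias. That is 2.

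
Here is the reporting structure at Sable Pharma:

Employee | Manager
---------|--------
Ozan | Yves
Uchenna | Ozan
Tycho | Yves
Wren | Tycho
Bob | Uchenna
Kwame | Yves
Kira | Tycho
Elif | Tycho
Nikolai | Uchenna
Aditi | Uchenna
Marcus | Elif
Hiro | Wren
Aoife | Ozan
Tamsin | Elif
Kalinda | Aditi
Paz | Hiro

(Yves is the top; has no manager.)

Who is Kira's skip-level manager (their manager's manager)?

Yves

Kira reports to Tycho, and Tycho reports to Yves. So Kira's skip-level manager is Yves.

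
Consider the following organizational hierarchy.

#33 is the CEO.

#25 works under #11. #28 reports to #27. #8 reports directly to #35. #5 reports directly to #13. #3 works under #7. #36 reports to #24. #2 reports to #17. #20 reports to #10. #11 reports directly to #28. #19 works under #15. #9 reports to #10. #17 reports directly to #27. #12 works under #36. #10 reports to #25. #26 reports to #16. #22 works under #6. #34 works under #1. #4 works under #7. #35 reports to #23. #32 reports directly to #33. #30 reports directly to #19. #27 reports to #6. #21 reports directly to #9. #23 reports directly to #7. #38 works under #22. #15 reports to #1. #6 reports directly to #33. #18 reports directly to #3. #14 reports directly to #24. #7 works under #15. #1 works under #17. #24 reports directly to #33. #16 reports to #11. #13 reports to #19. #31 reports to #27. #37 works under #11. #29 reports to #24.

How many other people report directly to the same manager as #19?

#19 reports to #15. #15's other direct reports are #7 — 1 peer.

1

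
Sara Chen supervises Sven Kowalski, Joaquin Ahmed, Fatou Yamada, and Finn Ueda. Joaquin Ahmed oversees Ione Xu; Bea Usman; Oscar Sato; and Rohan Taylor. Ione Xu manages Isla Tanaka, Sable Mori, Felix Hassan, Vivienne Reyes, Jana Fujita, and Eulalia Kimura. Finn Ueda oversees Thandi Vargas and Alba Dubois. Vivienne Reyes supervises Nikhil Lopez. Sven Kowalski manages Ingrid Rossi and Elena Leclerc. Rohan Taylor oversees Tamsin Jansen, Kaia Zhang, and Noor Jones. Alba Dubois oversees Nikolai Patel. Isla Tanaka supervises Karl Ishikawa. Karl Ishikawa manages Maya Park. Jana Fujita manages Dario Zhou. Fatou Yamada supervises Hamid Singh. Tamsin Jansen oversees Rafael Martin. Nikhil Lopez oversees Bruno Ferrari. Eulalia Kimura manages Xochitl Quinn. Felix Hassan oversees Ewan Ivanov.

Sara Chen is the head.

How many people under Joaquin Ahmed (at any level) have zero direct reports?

The people in Joaquin Ahmed's organization with no one reporting to them are Noor Jones, Kaia Zhang, Rafael Martin, Oscar Sato, Bea Usman, Ewan Ivanov, Xochitl Quinn, Dario Zhou, Maya Park, Sable Mori, Bruno Ferrari. That is 11.

11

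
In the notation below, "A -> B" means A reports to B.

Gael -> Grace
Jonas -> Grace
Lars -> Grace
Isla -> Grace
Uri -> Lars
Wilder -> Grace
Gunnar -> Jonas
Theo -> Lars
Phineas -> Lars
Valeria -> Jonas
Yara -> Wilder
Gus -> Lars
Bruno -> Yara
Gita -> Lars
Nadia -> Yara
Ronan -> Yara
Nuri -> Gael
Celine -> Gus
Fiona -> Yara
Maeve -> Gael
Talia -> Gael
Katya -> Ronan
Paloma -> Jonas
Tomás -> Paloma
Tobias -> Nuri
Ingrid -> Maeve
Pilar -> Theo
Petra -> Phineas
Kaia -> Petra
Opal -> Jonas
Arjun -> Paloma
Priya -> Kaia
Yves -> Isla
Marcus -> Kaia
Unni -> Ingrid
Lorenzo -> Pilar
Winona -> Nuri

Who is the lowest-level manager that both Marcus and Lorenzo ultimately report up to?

Lars

Marcus's chain of managers is Kaia, Petra, Phineas, Lars, Grace. Lorenzo's chain of managers is Pilar, Theo, Lars, Grace. The first manager that appears in both chains is Lars.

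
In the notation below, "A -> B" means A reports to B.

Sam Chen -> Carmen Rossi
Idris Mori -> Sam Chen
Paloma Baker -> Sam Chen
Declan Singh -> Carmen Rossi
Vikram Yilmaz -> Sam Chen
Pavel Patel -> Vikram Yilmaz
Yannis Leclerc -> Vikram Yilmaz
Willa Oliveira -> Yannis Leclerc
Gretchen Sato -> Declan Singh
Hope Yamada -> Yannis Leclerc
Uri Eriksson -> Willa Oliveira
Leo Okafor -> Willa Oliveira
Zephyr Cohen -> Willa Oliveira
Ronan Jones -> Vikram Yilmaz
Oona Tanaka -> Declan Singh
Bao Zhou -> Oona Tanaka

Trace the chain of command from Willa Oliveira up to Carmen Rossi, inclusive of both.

Willa Oliveira -> Yannis Leclerc -> Vikram Yilmaz -> Sam Chen -> Carmen Rossi

Willa Oliveira reports to Yannis Leclerc. Yannis Leclerc reports to Vikram Yilmaz. Vikram Yilmaz reports to Sam Chen. Sam Chen reports to Carmen Rossi. Carmen Rossi is at the top.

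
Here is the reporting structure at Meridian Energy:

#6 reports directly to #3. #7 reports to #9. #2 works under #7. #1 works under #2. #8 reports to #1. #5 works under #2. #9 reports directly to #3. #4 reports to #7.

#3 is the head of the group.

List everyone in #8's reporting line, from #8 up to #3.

#8 -> #1 -> #2 -> #7 -> #9 -> #3

#8 reports to #1. #1 reports to #2. #2 reports to #7. #7 reports to #9. #9 reports to #3. #3 is at the top.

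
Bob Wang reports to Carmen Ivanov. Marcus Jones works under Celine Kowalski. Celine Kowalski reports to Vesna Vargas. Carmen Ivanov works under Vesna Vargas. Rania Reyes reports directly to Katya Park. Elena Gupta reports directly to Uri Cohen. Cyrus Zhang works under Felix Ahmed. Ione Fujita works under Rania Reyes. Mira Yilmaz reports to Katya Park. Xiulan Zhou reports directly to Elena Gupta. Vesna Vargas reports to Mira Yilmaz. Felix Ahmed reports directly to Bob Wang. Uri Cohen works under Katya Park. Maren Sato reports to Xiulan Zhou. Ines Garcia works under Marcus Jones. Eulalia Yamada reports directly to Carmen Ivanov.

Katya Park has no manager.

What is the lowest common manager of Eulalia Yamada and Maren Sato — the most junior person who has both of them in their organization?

Eulalia Yamada's chain of managers is Carmen Ivanov, Vesna Vargas, Mira Yilmaz, Katya Park. Maren Sato's chain of managers is Xiulan Zhou, Elena Gupta, Uri Cohen, Katya Park. The first manager that appears in both chains is Katya Park.

Katya Park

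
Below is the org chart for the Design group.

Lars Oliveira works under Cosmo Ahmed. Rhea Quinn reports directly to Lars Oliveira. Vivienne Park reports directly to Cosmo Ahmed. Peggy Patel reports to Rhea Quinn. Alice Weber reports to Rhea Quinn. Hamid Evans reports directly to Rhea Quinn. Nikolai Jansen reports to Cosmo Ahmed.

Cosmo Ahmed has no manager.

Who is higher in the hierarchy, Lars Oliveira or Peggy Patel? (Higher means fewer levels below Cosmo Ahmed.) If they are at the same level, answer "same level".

Lars Oliveira is 1 level below Cosmo Ahmed; Peggy Patel is 3. Lars Oliveira is higher.

Lars Oliveira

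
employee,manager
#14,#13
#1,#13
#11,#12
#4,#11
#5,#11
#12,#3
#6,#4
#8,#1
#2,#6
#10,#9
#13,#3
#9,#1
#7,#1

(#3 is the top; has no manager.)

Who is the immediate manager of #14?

#13

#14 reports directly to #13.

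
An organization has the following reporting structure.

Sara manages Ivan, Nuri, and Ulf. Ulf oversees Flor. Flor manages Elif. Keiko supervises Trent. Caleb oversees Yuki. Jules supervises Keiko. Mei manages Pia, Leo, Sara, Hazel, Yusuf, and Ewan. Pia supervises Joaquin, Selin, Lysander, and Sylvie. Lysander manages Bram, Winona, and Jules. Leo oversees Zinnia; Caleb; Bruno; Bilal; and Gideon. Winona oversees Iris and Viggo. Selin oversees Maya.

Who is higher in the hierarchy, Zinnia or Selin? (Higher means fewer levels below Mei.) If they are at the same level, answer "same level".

Both Zinnia and Selin are 2 levels below Mei.

same level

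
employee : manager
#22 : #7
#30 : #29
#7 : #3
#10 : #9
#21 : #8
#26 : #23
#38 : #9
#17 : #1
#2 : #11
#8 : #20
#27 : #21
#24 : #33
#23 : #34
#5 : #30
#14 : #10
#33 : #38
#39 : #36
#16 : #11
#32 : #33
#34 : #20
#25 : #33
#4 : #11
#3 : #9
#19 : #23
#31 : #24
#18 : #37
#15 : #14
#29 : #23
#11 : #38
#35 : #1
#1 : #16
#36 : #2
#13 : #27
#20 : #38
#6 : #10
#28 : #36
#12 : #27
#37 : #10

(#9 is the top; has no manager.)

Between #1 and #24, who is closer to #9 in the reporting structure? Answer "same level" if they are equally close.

#24

#1 is 4 levels below #9; #24 is 3. #24 is higher.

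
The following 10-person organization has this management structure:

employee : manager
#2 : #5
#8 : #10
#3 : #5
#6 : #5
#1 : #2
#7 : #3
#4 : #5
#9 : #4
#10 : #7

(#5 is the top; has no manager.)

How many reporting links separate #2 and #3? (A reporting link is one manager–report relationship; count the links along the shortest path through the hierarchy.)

#2 is 1 level below #5, and #3 is 1 level below #5 (their lowest common manager). The shortest path runs up from #2 to #5 and back down to #3: 1 + 1 = 2 links.

2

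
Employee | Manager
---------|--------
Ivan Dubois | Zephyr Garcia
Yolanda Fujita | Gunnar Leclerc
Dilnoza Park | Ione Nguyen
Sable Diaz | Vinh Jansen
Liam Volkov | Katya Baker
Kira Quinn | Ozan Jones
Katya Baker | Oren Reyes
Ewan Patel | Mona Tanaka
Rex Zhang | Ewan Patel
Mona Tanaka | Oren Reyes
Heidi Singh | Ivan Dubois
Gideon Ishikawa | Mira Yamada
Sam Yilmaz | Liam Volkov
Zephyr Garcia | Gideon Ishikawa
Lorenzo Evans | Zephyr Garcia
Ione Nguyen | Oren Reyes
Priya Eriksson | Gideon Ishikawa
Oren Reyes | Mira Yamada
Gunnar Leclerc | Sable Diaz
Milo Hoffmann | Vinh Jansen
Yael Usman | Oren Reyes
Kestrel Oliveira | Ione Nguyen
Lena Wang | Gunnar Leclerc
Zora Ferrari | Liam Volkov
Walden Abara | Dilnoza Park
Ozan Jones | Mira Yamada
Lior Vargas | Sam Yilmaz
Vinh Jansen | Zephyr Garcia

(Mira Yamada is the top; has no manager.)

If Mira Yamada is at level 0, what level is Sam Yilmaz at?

Chain from Sam Yilmaz up to Mira Yamada: Sam Yilmaz → Liam Volkov → Katya Baker → Oren Reyes → Mira Yamada. That is 4 steps up, so Sam Yilmaz is 4 levels below Mira Yamada.

4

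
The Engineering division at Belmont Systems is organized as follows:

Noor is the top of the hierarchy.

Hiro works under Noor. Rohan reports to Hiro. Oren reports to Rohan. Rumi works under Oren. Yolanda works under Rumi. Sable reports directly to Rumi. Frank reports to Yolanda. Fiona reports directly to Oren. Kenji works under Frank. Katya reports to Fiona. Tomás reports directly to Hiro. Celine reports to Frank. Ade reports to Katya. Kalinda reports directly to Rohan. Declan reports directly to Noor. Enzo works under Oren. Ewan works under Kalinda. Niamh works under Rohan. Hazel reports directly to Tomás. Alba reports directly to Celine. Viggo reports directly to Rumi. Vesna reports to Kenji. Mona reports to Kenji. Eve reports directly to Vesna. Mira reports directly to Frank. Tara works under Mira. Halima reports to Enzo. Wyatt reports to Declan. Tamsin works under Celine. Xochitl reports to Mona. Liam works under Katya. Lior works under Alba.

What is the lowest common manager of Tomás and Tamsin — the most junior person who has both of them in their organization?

Tomás's chain of managers is Hiro, Noor. Tamsin's chain of managers is Celine, Frank, Yolanda, Rumi, Oren, Rohan, Hiro, Noor. The first manager that appears in both chains is Hiro.

Hiro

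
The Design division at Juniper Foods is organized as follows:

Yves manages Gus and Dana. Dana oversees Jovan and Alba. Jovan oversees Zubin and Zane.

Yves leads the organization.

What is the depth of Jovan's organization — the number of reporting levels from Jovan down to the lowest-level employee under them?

The longest chain under Jovan runs Jovan → Zane, which is 1 level below Jovan.

1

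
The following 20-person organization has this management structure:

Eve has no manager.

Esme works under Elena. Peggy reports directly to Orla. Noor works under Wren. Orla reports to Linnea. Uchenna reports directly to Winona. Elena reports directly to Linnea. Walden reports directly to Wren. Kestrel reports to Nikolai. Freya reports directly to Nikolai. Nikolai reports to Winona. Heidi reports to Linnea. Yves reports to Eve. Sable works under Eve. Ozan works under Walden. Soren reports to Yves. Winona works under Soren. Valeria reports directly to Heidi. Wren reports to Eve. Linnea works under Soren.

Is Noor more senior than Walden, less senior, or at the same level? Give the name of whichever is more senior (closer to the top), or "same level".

Both Noor and Walden are 2 levels below Eve.

same level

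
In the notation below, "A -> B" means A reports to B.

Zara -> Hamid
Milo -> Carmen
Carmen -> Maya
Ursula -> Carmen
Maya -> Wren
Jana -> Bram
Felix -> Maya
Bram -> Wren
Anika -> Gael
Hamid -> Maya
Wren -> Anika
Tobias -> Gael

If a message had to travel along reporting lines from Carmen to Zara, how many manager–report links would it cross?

3

Carmen is 1 level below Maya, and Zara is 2 levels below Maya (their lowest common manager). The shortest path runs up from Carmen to Maya and back down to Zara: 1 + 2 = 3 links.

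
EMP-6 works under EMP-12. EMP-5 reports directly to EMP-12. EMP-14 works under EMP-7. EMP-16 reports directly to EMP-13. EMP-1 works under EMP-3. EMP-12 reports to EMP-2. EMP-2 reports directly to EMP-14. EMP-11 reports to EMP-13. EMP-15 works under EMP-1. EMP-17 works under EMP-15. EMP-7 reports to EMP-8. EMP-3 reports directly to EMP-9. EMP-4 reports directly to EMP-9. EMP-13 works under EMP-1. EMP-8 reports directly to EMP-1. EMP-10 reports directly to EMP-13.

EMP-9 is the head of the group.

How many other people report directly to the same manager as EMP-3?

1

EMP-3 reports to EMP-9. EMP-9's other direct reports are EMP-4 — 1 peer.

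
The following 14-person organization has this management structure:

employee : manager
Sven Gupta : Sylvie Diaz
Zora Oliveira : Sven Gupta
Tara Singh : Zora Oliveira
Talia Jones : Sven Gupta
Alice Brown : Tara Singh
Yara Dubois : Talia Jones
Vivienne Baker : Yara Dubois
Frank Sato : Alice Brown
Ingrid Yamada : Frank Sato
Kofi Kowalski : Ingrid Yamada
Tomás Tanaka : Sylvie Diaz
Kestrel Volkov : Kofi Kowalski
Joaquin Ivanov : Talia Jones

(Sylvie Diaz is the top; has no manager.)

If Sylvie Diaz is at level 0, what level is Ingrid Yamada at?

6

Chain from Ingrid Yamada up to Sylvie Diaz: Ingrid Yamada → Frank Sato → Alice Brown → Tara Singh → Zora Oliveira → Sven Gupta → Sylvie Diaz. That is 6 steps up, so Ingrid Yamada is 6 levels below Sylvie Diaz.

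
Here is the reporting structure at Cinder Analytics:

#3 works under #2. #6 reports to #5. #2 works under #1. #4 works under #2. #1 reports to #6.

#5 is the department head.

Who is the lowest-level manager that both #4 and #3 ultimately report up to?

#2

#4's chain of managers is #2, #1, #6, #5. #3's chain of managers is #2, #1, #6, #5. The first manager that appears in both chains is #2.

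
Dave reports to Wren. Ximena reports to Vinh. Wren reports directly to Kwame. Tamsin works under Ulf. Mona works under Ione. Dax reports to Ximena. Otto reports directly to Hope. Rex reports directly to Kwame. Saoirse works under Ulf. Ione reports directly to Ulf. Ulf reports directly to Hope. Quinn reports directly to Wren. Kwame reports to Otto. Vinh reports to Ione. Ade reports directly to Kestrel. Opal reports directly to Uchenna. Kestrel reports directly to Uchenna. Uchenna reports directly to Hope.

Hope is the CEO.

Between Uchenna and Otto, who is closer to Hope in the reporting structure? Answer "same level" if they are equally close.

Both Uchenna and Otto are 1 level below Hope.

same level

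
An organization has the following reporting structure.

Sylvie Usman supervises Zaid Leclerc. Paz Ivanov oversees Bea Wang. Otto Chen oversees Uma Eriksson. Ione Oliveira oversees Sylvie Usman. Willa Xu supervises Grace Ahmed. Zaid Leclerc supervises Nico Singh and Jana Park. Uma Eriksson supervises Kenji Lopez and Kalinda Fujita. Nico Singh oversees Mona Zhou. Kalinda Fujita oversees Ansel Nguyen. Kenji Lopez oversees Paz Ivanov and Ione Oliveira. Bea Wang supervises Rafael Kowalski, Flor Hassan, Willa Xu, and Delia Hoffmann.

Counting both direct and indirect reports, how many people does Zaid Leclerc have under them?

Zaid Leclerc directly manages Nico Singh, Jana Park. Under Nico Singh: Mona Zhou (1). Jana Park has no reports. So Zaid Leclerc's organization is 2 direct reports plus everyone under them: 2 + 1 = 3.

3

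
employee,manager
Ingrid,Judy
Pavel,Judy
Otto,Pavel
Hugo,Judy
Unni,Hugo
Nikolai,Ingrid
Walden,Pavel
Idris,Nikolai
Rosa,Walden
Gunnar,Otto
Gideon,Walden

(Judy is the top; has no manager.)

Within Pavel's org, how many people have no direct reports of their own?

3

The people in Pavel's organization with no one reporting to them are Gideon, Rosa, Gunnar. That is 3.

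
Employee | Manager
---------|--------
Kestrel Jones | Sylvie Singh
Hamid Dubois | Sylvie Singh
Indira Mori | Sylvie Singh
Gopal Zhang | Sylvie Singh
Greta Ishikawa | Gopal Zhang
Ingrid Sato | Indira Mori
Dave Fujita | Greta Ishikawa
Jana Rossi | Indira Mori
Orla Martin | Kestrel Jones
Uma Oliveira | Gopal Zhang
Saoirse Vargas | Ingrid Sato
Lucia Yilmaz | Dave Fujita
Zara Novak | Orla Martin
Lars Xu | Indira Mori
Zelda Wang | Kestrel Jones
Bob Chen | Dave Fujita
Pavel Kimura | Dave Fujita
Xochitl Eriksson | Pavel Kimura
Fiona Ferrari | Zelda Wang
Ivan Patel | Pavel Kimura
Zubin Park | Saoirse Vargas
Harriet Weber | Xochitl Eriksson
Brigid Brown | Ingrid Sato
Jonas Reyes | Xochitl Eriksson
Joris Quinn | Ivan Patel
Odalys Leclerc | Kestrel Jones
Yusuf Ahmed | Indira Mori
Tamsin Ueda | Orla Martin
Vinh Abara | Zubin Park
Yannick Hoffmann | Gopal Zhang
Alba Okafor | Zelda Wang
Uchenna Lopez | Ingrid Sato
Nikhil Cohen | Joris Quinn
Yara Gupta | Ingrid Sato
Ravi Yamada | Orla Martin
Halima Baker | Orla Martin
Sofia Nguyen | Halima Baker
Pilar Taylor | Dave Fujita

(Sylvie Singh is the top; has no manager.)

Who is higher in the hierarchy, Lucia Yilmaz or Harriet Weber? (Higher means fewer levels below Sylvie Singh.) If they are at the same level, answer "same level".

Lucia Yilmaz

Lucia Yilmaz is 4 levels below Sylvie Singh; Harriet Weber is 6. Lucia Yilmaz is higher.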